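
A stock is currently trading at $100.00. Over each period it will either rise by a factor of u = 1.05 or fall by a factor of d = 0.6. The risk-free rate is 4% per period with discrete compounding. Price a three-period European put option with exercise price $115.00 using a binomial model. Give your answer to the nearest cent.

$2.87

Risk-neutral probability p = (1 + 0.04 − 0.6)/(1.05 − 0.6) = 0.4400/0.4500 = 0.9778
Terminal stock prices: S_uuu = 115.8, S_uud = 66.15, S_udd = 37.8, S_ddd = 21.6
Terminal payoffs (K − S): max(-0.7625, 0) = 0, max(48.85, 0) = 48.85, max(77.2, 0) = 77.2, max(93.4, 0) = 93.4
Node uu (S = 110.2): V_uu = 1/1.04·[0.9778·0.0000 + 0.0222·48.8500] = 1.0438
Node ud (S = 63): V_ud = 1/1.04·[0.9778·48.8500 + 0.0222·77.2000] = 47.5769
Node dd (S = 36): V_dd = 1/1.04·[0.9778·77.2000 + 0.0222·93.4000] = 74.5769
Node u (S = 105): V_u = 1/1.04·[0.9778·1.0438 + 0.0222·47.5769] = 1.9980
Node d (S = 60): V_d = 1/1.04·[0.9778·47.5769 + 0.0222·74.5769] = 46.3240
Node 0 (S = 100): V_0 = 1/1.04·[0.9778·1.9980 + 0.0222·46.3240] = 2.8682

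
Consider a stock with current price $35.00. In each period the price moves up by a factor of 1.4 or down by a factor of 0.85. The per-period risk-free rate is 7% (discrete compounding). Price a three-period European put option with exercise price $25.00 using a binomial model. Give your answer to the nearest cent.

Risk-neutral probability p = (1 + 0.07 − 0.85)/(1.4 − 0.85) = 0.2200/0.5500 = 0.4000
Terminal stock prices: S_uuu = 96.04, S_uud = 58.31, S_udd = 35.4, S_ddd = 21.49
Terminal payoffs (K − S): max(-71.04, 0) = 0, max(-33.31, 0) = 0, max(-10.4, 0) = 0, max(3.506, 0) = 3.506
Node uu (S = 68.6): V_uu = 1/1.07·[0.4000·0.0000 + 0.6000·0.0000] = 0.0000
Node ud (S = 41.65): V_ud = 1/1.07·[0.4000·0.0000 + 0.6000·0.0000] = 0.0000
Node dd (S = 25.29): V_dd = 1/1.07·[0.4000·0.0000 + 0.6000·3.5056] = 1.9658
Node u (S = 49): V_u = 1/1.07·[0.4000·0.0000 + 0.6000·0.0000] = 0.0000
Node d (S = 29.75): V_d = 1/1.07·[0.4000·0.0000 + 0.6000·1.9658] = 1.1023
Node 0 (S = 35): V_0 = 1/1.07·[0.4000·0.0000 + 0.6000·1.1023] = 0.6181

$0.62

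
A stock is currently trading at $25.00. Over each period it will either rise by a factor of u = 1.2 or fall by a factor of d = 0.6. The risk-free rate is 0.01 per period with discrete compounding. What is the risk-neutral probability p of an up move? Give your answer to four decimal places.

Risk-neutral probability p = (1 + 0.01 − 0.6)/(1.2 − 0.6) = 0.4100/0.6000 = 0.6833

p = 0.6833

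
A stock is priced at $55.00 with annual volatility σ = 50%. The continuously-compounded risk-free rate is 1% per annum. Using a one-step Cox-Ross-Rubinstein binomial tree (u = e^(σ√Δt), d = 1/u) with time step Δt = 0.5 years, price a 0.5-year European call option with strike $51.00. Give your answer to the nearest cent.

$11.41

CRR parameters: u = e^(σ√Δt) = e^(0.5·√0.5) = 1.4241, d = 1/u = 0.7022
Per-period rate: rΔt = 0.01·0.5 = 0.005, so R = e^0.005 = 1.0050
Risk-neutral probability p = (e^0.005 − 0.7022)/(1.4241 − 0.7022) = 0.3028/0.7219 = 0.4195
Terminal stock prices: S_u = 78.33, S_d = 38.62
Terminal payoffs (S − K): max(27.33, 0) = 27.33, max(-12.38, 0) = 0
Node 0 (S = 55): V_0 = e^(−0.005)·[0.4195·27.3265 + 0.5805·0.0000] = 11.4053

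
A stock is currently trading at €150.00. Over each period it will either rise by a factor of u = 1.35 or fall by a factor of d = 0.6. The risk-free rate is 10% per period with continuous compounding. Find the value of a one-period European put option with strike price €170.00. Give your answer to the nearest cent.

Risk-neutral probability p = (e^0.1 − 0.6)/(1.35 − 0.6) = 0.5052/0.7500 = 0.6736
Terminal stock prices: S_u = 202.5, S_d = 90
Terminal payoffs (K − S): max(-32.5, 0) = 0, max(80, 0) = 80
Node 0 (S = 150): V_0 = e^(−0.1)·[0.6736·0.0000 + 0.3264·80.0000] = 23.6299

€23.63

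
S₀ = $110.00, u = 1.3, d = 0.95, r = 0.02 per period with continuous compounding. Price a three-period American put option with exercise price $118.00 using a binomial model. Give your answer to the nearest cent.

Risk-neutral probability p = (e^0.02 − 0.95)/(1.3 − 0.95) = 0.0702/0.3500 = 0.2006
Terminal stock prices: S_uuu = 241.7, S_uud = 176.6, S_udd = 129.1, S_ddd = 94.31
Terminal payoffs (K − S): max(-123.7, 0) = 0, max(-58.6, 0) = 0, max(-11.06, 0) = 0, max(23.69, 0) = 23.69
Node uu (S = 185.9): continuation = e^(−0.02)·[0.2006·0.0000 + 0.7994·0.0000] = 0.0000; exercise value = 0.0000 ≤ continuation, so V_uu = 0.0000
Node ud (S = 135.8): continuation = e^(−0.02)·[0.2006·0.0000 + 0.7994·0.0000] = 0.0000; exercise value = 0.0000 ≤ continuation, so V_ud = 0.0000
Node dd (S = 99.27): continuation = e^(−0.02)·[0.2006·0.0000 + 0.7994·23.6888] = 18.5624; exercise value = 18.7250 > continuation, so V_dd = 18.7250 (exercise)
Node u (S = 143): continuation = e^(−0.02)·[0.2006·0.0000 + 0.7994·0.0000] = 0.0000; exercise value = 0.0000 ≤ continuation, so V_u = 0.0000
Node d (S = 104.5): continuation = e^(−0.02)·[0.2006·0.0000 + 0.7994·18.7250] = 14.6728; exercise value = 13.5000 ≤ continuation, so V_d = 14.6728
Node 0 (S = 110): continuation = e^(−0.02)·[0.2006·0.0000 + 0.7994·14.6728] = 11.4975; exercise value = 8.0000 ≤ continuation, so V_0 = 11.4975

$11.50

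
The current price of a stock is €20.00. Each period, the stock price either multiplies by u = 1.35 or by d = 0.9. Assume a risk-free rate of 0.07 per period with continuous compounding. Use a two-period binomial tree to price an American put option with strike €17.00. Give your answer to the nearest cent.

€0.26

Risk-neutral probability p = (e^0.07 − 0.9)/(1.35 − 0.9) = 0.1725/0.4500 = 0.3834
Terminal stock prices: S_uu = 36.45, S_ud = 24.3, S_dd = 16.2
Terminal payoffs (K − S): max(-19.45, 0) = 0, max(-7.3, 0) = 0, max(0.8, 0) = 0.8
Node u (S = 27): continuation = e^(−0.07)·[0.3834·0.0000 + 0.6166·0.0000] = 0.0000; exercise value = 0.0000 ≤ continuation, so V_u = 0.0000
Node d (S = 18): continuation = e^(−0.07)·[0.3834·0.0000 + 0.6166·0.8000] = 0.4600; exercise value = 0.0000 ≤ continuation, so V_d = 0.4600
Node 0 (S = 20): continuation = e^(−0.07)·[0.3834·0.0000 + 0.6166·0.4600] = 0.2645; exercise value = 0.0000 ≤ continuation, so V_0 = 0.2645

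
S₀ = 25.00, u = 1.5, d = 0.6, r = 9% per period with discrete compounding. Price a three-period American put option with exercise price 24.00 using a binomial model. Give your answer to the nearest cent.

Risk-neutral probability p = (1 + 0.09 − 0.6)/(1.5 − 0.6) = 0.4900/0.9000 = 0.5444
Terminal stock prices: S_uuu = 84.38, S_uud = 33.75, S_udd = 13.5, S_ddd = 5.4
Terminal payoffs (K − S): max(-60.38, 0) = 0, max(-9.75, 0) = 0, max(10.5, 0) = 10.5, max(18.6, 0) = 18.6
Node uu (S = 56.25): continuation = 1/1.09·[0.5444·0.0000 + 0.4556·0.0000] = 0.0000; exercise value = 0.0000 ≤ continuation, so V_uu = 0.0000
Node ud (S = 22.5): continuation = 1/1.09·[0.5444·0.0000 + 0.4556·10.5000] = 4.3884; exercise value = 1.5000 ≤ continuation, so V_ud = 4.3884
Node dd (S = 9): continuation = 1/1.09·[0.5444·10.5000 + 0.4556·18.6000] = 13.0183; exercise value = 15.0000 > continuation, so V_dd = 15.0000 (exercise)
Node u (S = 37.5): continuation = 1/1.09·[0.5444·0.0000 + 0.4556·4.3884] = 1.8341; exercise value = 0.0000 ≤ continuation, so V_u = 1.8341
Node d (S = 15): continuation = 1/1.09·[0.5444·4.3884 + 0.4556·15.0000] = 8.4611; exercise value = 9.0000 > continuation, so V_d = 9.0000 (exercise)
Node 0 (S = 25): continuation = 1/1.09·[0.5444·1.8341 + 0.4556·9.0000] = 4.6776; exercise value = 0.0000 ≤ continuation, so V_0 = 4.6776

4.68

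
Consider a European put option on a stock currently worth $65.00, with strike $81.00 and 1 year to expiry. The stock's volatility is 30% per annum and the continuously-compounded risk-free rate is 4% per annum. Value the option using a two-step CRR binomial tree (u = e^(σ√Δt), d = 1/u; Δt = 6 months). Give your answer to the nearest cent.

CRR parameters: u = e^(σ√Δt) = e^(0.3·√0.5) = 1.2363, d = 1/u = 0.8089
Per-period rate: rΔt = 0.04·0.5 = 0.02, so R = e^0.02 = 1.0202
Risk-neutral probability p = (e^0.02 − 0.8089)/(1.2363 − 0.8089) = 0.2113/0.4275 = 0.4944
Terminal stock prices: S_uu = 99.35, S_ud = 65, S_dd = 42.53
Terminal payoffs (K − S): max(-18.35, 0) = 0, max(16, 0) = 16, max(38.47, 0) = 38.47
Node u (S = 80.36): V_u = e^(−0.02)·[0.4944·0.0000 + 0.5056·16.0000] = 7.9290
Node d (S = 52.58): V_d = e^(−0.02)·[0.4944·16.0000 + 0.5056·38.4737] = 26.8203
Node 0 (S = 65): V_0 = e^(−0.02)·[0.4944·7.9290 + 0.5056·26.8203] = 17.1339

$17.13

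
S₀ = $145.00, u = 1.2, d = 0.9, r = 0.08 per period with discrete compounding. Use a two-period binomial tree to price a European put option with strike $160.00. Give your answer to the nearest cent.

$7.24

Risk-neutral probability p = (1 + 0.08 − 0.9)/(1.2 − 0.9) = 0.1800/0.3000 = 0.6000
Terminal stock prices: S_uu = 208.8, S_ud = 156.6, S_dd = 117.5
Terminal payoffs (K − S): max(-48.8, 0) = 0, max(3.4, 0) = 3.4, max(42.55, 0) = 42.55
Node u (S = 174): V_u = 1/1.08·[0.6000·0.0000 + 0.4000·3.4000] = 1.2593
Node d (S = 130.5): V_d = 1/1.08·[0.6000·3.4000 + 0.4000·42.5500] = 17.6481
Node 0 (S = 145): V_0 = 1/1.08·[0.6000·1.2593 + 0.4000·17.6481] = 7.2359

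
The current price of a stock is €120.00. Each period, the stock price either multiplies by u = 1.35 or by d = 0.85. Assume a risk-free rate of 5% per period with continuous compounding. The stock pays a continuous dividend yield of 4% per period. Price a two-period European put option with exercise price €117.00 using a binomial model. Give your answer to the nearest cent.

€12.67

Per-period risk-free factor R = e^0.05 = 1.0513; dividend-adjusted growth = e^(0.05−0.04) = 1.0101.
Risk-neutral probability p = (1.0101 − 0.85)/(1.35 − 0.85) = 0.1601/0.5000 = 0.3201
Terminal stock prices: S_uu = 218.7, S_ud = 137.7, S_dd = 86.7
Terminal payoffs (K − S): max(-101.7, 0) = 0, max(-20.7, 0) = 0, max(30.3, 0) = 30.3
Node u (S = 162): V_u = e^(−0.05)·[0.3201·0.0000 + 0.6799·0.0000] = 0.0000
Node d (S = 102): V_d = e^(−0.05)·[0.3201·0.0000 + 0.6799·30.3000] = 19.5962
Node 0 (S = 120): V_0 = e^(−0.05)·[0.3201·0.0000 + 0.6799·19.5962] = 12.6737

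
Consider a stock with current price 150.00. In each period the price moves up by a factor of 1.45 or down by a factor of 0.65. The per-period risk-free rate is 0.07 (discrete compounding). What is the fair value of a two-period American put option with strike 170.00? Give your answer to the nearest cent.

Risk-neutral probability p = (1 + 0.07 − 0.65)/(1.45 − 0.65) = 0.4200/0.8000 = 0.5250
Terminal stock prices: S_uu = 315.4, S_ud = 141.4, S_dd = 63.38
Terminal payoffs (K − S): max(-145.4, 0) = 0, max(28.62, 0) = 28.62, max(106.6, 0) = 106.6
Node u (S = 217.5): continuation = 1/1.07·[0.5250·0.0000 + 0.4750·28.6250] = 12.7074; exercise value = 0.0000 ≤ continuation, so V_u = 12.7074
Node d (S = 97.5): continuation = 1/1.07·[0.5250·28.6250 + 0.4750·106.6250] = 61.3785; exercise value = 72.5000 > continuation, so V_d = 72.5000 (exercise)
Node 0 (S = 150): continuation = 1/1.07·[0.5250·12.7074 + 0.4750·72.5000] = 38.4195; exercise value = 20.0000 ≤ continuation, so V_0 = 38.4195

38.42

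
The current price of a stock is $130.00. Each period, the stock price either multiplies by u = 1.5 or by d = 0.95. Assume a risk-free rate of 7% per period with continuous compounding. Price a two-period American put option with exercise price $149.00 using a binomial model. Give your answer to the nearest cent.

Risk-neutral probability p = (e^0.07 − 0.95)/(1.5 − 0.95) = 0.1225/0.5500 = 0.2227
Terminal stock prices: S_uu = 292.5, S_ud = 185.2, S_dd = 117.3
Terminal payoffs (K − S): max(-143.5, 0) = 0, max(-36.25, 0) = 0, max(31.67, 0) = 31.67
Node u (S = 195): continuation = e^(−0.07)·[0.2227·0.0000 + 0.7773·0.0000] = 0.0000; exercise value = 0.0000 ≤ continuation, so V_u = 0.0000
Node d (S = 123.5): continuation = e^(−0.07)·[0.2227·0.0000 + 0.7773·31.6750] = 22.9552; exercise value = 25.5000 > continuation, so V_d = 25.5000 (exercise)
Node 0 (S = 130): continuation = e^(−0.07)·[0.2227·0.0000 + 0.7773·25.5000] = 18.4801; exercise value = 19.0000 > continuation, so V_0 = 19.0000 (exercise)

$19.00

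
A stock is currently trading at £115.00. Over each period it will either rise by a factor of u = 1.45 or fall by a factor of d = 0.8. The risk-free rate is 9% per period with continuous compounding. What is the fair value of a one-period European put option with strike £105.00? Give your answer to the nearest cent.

£6.50

Risk-neutral probability p = (e^0.09 − 0.8)/(1.45 − 0.8) = 0.2942/0.6500 = 0.4526
Terminal stock prices: S_u = 166.8, S_d = 92
Terminal payoffs (K − S): max(-61.75, 0) = 0, max(13, 0) = 13
Node 0 (S = 115): V_0 = e^(−0.09)·[0.4526·0.0000 + 0.5474·13.0000] = 6.5040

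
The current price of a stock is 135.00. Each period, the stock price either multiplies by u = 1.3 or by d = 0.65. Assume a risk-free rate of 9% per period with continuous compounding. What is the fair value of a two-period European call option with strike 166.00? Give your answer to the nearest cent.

24.24

Risk-neutral probability p = (e^0.09 − 0.65)/(1.3 − 0.65) = 0.4442/0.6500 = 0.6833
Terminal stock prices: S_uu = 228.2, S_ud = 114.1, S_dd = 57.04
Terminal payoffs (S − K): max(62.15, 0) = 62.15, max(-51.92, 0) = 0, max(-109, 0) = 0
Node u (S = 175.5): V_u = e^(−0.09)·[0.6833·62.1500 + 0.3167·0.0000] = 38.8146
Node d (S = 87.75): V_d = e^(−0.09)·[0.6833·0.0000 + 0.3167·0.0000] = 0.0000
Node 0 (S = 135): V_0 = e^(−0.09)·[0.6833·38.8146 + 0.3167·0.0000] = 24.2409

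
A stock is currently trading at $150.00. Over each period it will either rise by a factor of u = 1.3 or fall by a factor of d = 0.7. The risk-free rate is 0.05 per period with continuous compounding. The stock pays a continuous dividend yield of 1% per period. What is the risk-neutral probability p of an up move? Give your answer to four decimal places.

p = 0.5680

Per-period risk-free factor R = e^0.05 = 1.0513; dividend-adjusted growth = e^(0.05−0.01) = 1.0408.
Risk-neutral probability p = (1.0408 − 0.7)/(1.3 − 0.7) = 0.3408/0.6000 = 0.5680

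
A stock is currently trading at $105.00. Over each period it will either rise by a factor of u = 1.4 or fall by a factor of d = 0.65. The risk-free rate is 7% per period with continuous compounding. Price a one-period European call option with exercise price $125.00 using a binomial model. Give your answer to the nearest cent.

$11.56

Risk-neutral probability p = (e^0.07 − 0.65)/(1.4 − 0.65) = 0.4225/0.7500 = 0.5633
Terminal stock prices: S_u = 147, S_d = 68.25
Terminal payoffs (S − K): max(22, 0) = 22, max(-56.75, 0) = 0
Node 0 (S = 105): V_0 = e^(−0.07)·[0.5633·22.0000 + 0.4367·0.0000] = 11.5557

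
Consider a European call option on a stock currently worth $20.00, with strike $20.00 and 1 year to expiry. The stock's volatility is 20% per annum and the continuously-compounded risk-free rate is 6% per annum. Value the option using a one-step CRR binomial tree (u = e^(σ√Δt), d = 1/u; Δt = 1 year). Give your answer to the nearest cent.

CRR parameters: u = e^(σ√Δt) = e^(0.2·√1) = 1.2214, d = 1/u = 0.8187
Per-period rate: rΔt = 0.06·1 = 0.06, so R = e^0.06 = 1.0618
Risk-neutral probability p = (e^0.06 − 0.8187)/(1.2214 − 0.8187) = 0.2431/0.4027 = 0.6037
Terminal stock prices: S_u = 24.43, S_d = 16.37
Terminal payoffs (S − K): max(4.428, 0) = 4.428, max(-3.625, 0) = 0
Node 0 (S = 20): V_0 = e^(−0.06)·[0.6037·4.4281 + 0.3963·0.0000] = 2.5177

$2.52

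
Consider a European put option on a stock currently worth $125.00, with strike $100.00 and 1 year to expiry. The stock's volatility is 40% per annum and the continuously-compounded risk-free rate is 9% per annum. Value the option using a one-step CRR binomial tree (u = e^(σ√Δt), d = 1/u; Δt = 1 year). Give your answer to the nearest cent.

CRR parameters: u = e^(σ√Δt) = e^(0.4·√1) = 1.4918, d = 1/u = 0.6703
Per-period rate: rΔt = 0.09·1 = 0.09, so R = e^0.09 = 1.0942
Risk-neutral probability p = (e^0.09 − 0.6703)/(1.4918 − 0.6703) = 0.4239/0.8215 = 0.5159
Terminal stock prices: S_u = 186.5, S_d = 83.79
Terminal payoffs (K − S): max(-86.48, 0) = 0, max(16.21, 0) = 16.21
Node 0 (S = 125): V_0 = e^(−0.09)·[0.5159·0.0000 + 0.4841·16.2100] = 7.1711

$7.17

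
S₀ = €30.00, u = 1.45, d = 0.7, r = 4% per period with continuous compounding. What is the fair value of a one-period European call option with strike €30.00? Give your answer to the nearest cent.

€5.89

Risk-neutral probability p = (e^0.04 − 0.7)/(1.45 − 0.7) = 0.3408/0.7500 = 0.4544
Terminal stock prices: S_u = 43.5, S_d = 21
Terminal payoffs (S − K): max(13.5, 0) = 13.5, max(-9, 0) = 0
Node 0 (S = 30): V_0 = e^(−0.04)·[0.4544·13.5000 + 0.5456·0.0000] = 5.8941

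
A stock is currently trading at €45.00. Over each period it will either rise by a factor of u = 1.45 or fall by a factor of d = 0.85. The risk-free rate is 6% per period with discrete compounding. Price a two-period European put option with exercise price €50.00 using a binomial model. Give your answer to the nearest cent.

€6.58

Risk-neutral probability p = (1 + 0.06 − 0.85)/(1.45 − 0.85) = 0.2100/0.6000 = 0.3500
Terminal stock prices: S_uu = 94.61, S_ud = 55.46, S_dd = 32.51
Terminal payoffs (K − S): max(-44.61, 0) = 0, max(-5.462, 0) = 0, max(17.49, 0) = 17.49
Node u (S = 65.25): V_u = 1/1.06·[0.3500·0.0000 + 0.6500·0.0000] = 0.0000
Node d (S = 38.25): V_d = 1/1.06·[0.3500·0.0000 + 0.6500·17.4875] = 10.7235
Node 0 (S = 45): V_0 = 1/1.06·[0.3500·0.0000 + 0.6500·10.7235] = 6.5757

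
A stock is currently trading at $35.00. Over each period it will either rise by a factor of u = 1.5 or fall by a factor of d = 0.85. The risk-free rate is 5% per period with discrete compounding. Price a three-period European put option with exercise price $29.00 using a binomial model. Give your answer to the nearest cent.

$2.15

Risk-neutral probability p = (1 + 0.05 − 0.85)/(1.5 − 0.85) = 0.2000/0.6500 = 0.3077
Terminal stock prices: S_uuu = 118.1, S_uud = 66.94, S_udd = 37.93, S_ddd = 21.49
Terminal payoffs (K − S): max(-89.12, 0) = 0, max(-37.94, 0) = 0, max(-8.931, 0) = 0, max(7.506, 0) = 7.506
Node uu (S = 78.75): V_uu = 1/1.05·[0.3077·0.0000 + 0.6923·0.0000] = 0.0000
Node ud (S = 44.62): V_ud = 1/1.05·[0.3077·0.0000 + 0.6923·0.0000] = 0.0000
Node dd (S = 25.29): V_dd = 1/1.05·[0.3077·0.0000 + 0.6923·7.5056] = 4.9488
Node u (S = 52.5): V_u = 1/1.05·[0.3077·0.0000 + 0.6923·0.0000] = 0.0000
Node d (S = 29.75): V_d = 1/1.05·[0.3077·0.0000 + 0.6923·4.9488] = 3.2629
Node 0 (S = 35): V_0 = 1/1.05·[0.3077·0.0000 + 0.6923·3.2629] = 2.1514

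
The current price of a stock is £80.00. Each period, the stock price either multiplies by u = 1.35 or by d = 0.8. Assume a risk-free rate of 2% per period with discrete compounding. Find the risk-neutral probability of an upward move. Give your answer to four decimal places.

Risk-neutral probability p = (1 + 0.02 − 0.8)/(1.35 − 0.8) = 0.2200/0.5500 = 0.4000

p = 0.4000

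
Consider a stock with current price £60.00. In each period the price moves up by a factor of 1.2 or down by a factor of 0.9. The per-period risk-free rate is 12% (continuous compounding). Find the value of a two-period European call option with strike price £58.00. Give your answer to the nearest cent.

Risk-neutral probability p = (e^0.12 − 0.9)/(1.2 − 0.9) = 0.2275/0.3000 = 0.7583
Terminal stock prices: S_uu = 86.4, S_ud = 64.8, S_dd = 48.6
Terminal payoffs (S − K): max(28.4, 0) = 28.4, max(6.8, 0) = 6.8, max(-9.4, 0) = 0
Node u (S = 72): V_u = e^(−0.12)·[0.7583·28.4000 + 0.2417·6.8000] = 20.5586
Node d (S = 54): V_d = e^(−0.12)·[0.7583·6.8000 + 0.2417·0.0000] = 4.5735
Node 0 (S = 60): V_0 = e^(−0.12)·[0.7583·20.5586 + 0.2417·4.5735] = 14.8075

£14.81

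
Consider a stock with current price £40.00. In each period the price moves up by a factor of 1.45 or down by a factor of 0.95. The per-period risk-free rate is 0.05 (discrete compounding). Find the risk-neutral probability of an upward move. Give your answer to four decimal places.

Risk-neutral probability p = (1 + 0.05 − 0.95)/(1.45 − 0.95) = 0.1000/0.5000 = 0.2000

p = 0.2000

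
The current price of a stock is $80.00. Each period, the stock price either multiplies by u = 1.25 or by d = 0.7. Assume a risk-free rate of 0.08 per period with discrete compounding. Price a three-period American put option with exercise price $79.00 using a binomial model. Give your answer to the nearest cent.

$8.23

Risk-neutral probability p = (1 + 0.08 − 0.7)/(1.25 − 0.7) = 0.3800/0.5500 = 0.6909
Terminal stock prices: S_uuu = 156.2, S_uud = 87.5, S_udd = 49, S_ddd = 27.44
Terminal payoffs (K − S): max(-77.25, 0) = 0, max(-8.5, 0) = 0, max(30, 0) = 30, max(51.56, 0) = 51.56
Node uu (S = 125): continuation = 1/1.08·[0.6909·0.0000 + 0.3091·0.0000] = 0.0000; exercise value = 0.0000 ≤ continuation, so V_uu = 0.0000
Node ud (S = 70): continuation = 1/1.08·[0.6909·0.0000 + 0.3091·30.0000] = 8.5859; exercise value = 9.0000 > continuation, so V_ud = 9.0000 (exercise)
Node dd (S = 39.2): continuation = 1/1.08·[0.6909·30.0000 + 0.3091·51.5600] = 33.9481; exercise value = 39.8000 > continuation, so V_dd = 39.8000 (exercise)
Node u (S = 100): continuation = 1/1.08·[0.6909·0.0000 + 0.3091·9.0000] = 2.5758; exercise value = 0.0000 ≤ continuation, so V_u = 2.5758
Node d (S = 56): continuation = 1/1.08·[0.6909·9.0000 + 0.3091·39.8000] = 17.1481; exercise value = 23.0000 > continuation, so V_d = 23.0000 (exercise)
Node 0 (S = 80): continuation = 1/1.08·[0.6909·2.5758 + 0.3091·23.0000] = 8.2303; exercise value = 0.0000 ≤ continuation, so V_0 = 8.2303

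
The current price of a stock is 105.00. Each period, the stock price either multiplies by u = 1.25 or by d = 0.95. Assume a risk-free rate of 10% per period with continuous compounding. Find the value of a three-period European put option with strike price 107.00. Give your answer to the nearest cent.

1.41

Risk-neutral probability p = (e^0.1 − 0.95)/(1.25 − 0.95) = 0.1552/0.3000 = 0.5172
Terminal stock prices: S_uuu = 205.1, S_uud = 155.9, S_udd = 118.5, S_ddd = 90.02
Terminal payoffs (K − S): max(-98.08, 0) = 0, max(-48.86, 0) = 0, max(-11.45, 0) = 0, max(16.98, 0) = 16.98
Node uu (S = 164.1): V_uu = e^(−0.1)·[0.5172·0.0000 + 0.4828·0.0000] = 0.0000
Node ud (S = 124.7): V_ud = e^(−0.1)·[0.5172·0.0000 + 0.4828·0.0000] = 0.0000
Node dd (S = 94.76): V_dd = e^(−0.1)·[0.5172·0.0000 + 0.4828·16.9756] = 7.4153
Node u (S = 131.2): V_u = e^(−0.1)·[0.5172·0.0000 + 0.4828·0.0000] = 0.0000
Node d (S = 99.75): V_d = e^(−0.1)·[0.5172·0.0000 + 0.4828·7.4153] = 3.2392
Node 0 (S = 105): V_0 = e^(−0.1)·[0.5172·0.0000 + 0.4828·3.2392] = 1.4149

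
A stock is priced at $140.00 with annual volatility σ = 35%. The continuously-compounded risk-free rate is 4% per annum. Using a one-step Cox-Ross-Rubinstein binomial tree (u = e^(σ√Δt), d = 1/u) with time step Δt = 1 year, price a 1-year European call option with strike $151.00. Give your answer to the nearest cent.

CRR parameters: u = e^(σ√Δt) = e^(0.35·√1) = 1.4191, d = 1/u = 0.7047
Per-period rate: rΔt = 0.04·1 = 0.04, so R = e^0.04 = 1.0408
Risk-neutral probability p = (e^0.04 − 0.7047)/(1.4191 − 0.7047) = 0.3361/0.7144 = 0.4705
Terminal stock prices: S_u = 198.7, S_d = 98.66
Terminal payoffs (S − K): max(47.67, 0) = 47.67, max(-52.34, 0) = 0
Node 0 (S = 140): V_0 = e^(−0.04)·[0.4705·47.6695 + 0.5295·0.0000] = 21.5495

$21.55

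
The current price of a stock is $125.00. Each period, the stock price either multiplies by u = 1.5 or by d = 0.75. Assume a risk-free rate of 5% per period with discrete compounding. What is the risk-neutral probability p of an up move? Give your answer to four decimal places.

Risk-neutral probability p = (1 + 0.05 − 0.75)/(1.5 − 0.75) = 0.3000/0.7500 = 0.4000

p = 0.4000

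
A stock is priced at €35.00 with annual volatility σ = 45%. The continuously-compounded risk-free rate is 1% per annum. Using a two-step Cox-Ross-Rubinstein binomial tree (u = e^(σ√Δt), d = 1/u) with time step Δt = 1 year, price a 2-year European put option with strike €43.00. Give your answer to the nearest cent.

€13.91

CRR parameters: u = e^(σ√Δt) = e^(0.45·√1) = 1.5683, d = 1/u = 0.6376
Per-period rate: rΔt = 0.01·1 = 0.01, so R = e^0.01 = 1.0101
Risk-neutral probability p = (e^0.01 − 0.6376)/(1.5683 − 0.6376) = 0.3724/0.9307 = 0.4002
Terminal stock prices: S_uu = 86.09, S_ud = 35, S_dd = 14.23
Terminal payoffs (K − S): max(-43.09, 0) = 0, max(8, 0) = 8, max(28.77, 0) = 28.77
Node u (S = 54.89): V_u = e^(−0.01)·[0.4002·0.0000 + 0.5998·8.0000] = 4.7510
Node d (S = 22.32): V_d = e^(−0.01)·[0.4002·8.0000 + 0.5998·28.7701] = 20.2552
Node 0 (S = 35): V_0 = e^(−0.01)·[0.4002·4.7510 + 0.5998·20.2552] = 13.9112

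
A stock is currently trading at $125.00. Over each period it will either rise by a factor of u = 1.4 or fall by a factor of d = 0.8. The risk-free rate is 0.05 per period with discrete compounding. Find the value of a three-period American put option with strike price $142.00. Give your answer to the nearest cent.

Risk-neutral probability p = (1 + 0.05 − 0.8)/(1.4 − 0.8) = 0.2500/0.6000 = 0.4167
Terminal stock prices: S_uuu = 343, S_uud = 196, S_udd = 112, S_ddd = 64
Terminal payoffs (K − S): max(-201, 0) = 0, max(-54, 0) = 0, max(30, 0) = 30, max(78, 0) = 78
Node uu (S = 245): continuation = 1/1.05·[0.4167·0.0000 + 0.5833·0.0000] = 0.0000; exercise value = 0.0000 ≤ continuation, so V_uu = 0.0000
Node ud (S = 140): continuation = 1/1.05·[0.4167·0.0000 + 0.5833·30.0000] = 16.6667; exercise value = 2.0000 ≤ continuation, so V_ud = 16.6667
Node dd (S = 80): continuation = 1/1.05·[0.4167·30.0000 + 0.5833·78.0000] = 55.2381; exercise value = 62.0000 > continuation, so V_dd = 62.0000 (exercise)
Node u (S = 175): continuation = 1/1.05·[0.4167·0.0000 + 0.5833·16.6667] = 9.2593; exercise value = 0.0000 ≤ continuation, so V_u = 9.2593
Node d (S = 100): continuation = 1/1.05·[0.4167·16.6667 + 0.5833·62.0000] = 41.0582; exercise value = 42.0000 > continuation, so V_d = 42.0000 (exercise)
Node 0 (S = 125): continuation = 1/1.05·[0.4167·9.2593 + 0.5833·42.0000] = 27.0076; exercise value = 17.0000 ≤ continuation, so V_0 = 27.0076

$27.01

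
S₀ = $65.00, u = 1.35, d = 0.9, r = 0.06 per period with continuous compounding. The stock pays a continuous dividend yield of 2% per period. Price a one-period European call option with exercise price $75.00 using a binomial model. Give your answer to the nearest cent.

Per-period risk-free factor R = e^0.06 = 1.0618; dividend-adjusted growth = e^(0.06−0.02) = 1.0408.
Risk-neutral probability p = (1.0408 − 0.9)/(1.35 − 0.9) = 0.1408/0.4500 = 0.3129
Terminal stock prices: S_u = 87.75, S_d = 58.5
Terminal payoffs (S − K): max(12.75, 0) = 12.75, max(-16.5, 0) = 0
Node 0 (S = 65): V_0 = e^(−0.06)·[0.3129·12.7500 + 0.6871·0.0000] = 3.7573

$3.76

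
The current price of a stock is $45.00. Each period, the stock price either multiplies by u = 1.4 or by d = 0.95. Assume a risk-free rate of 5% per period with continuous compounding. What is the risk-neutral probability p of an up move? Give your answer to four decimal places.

p = 0.2250

Risk-neutral probability p = (e^0.05 − 0.95)/(1.4 − 0.95) = 0.1013/0.4500 = 0.2250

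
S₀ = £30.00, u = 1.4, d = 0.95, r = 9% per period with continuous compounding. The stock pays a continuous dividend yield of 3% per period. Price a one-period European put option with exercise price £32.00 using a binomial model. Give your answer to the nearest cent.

Per-period risk-free factor R = e^0.09 = 1.0942; dividend-adjusted growth = e^(0.09−0.03) = 1.0618.
Risk-neutral probability p = (1.0618 − 0.95)/(1.4 − 0.95) = 0.1118/0.4500 = 0.2485
Terminal stock prices: S_u = 42, S_d = 28.5
Terminal payoffs (K − S): max(-10, 0) = 0, max(3.5, 0) = 3.5
Node 0 (S = 30): V_0 = e^(−0.09)·[0.2485·0.0000 + 0.7515·3.5000] = 2.4038

£2.40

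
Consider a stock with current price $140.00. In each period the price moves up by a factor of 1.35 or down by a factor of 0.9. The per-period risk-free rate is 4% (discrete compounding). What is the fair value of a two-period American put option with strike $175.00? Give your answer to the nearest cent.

Risk-neutral probability p = (1 + 0.04 − 0.9)/(1.35 − 0.9) = 0.1400/0.4500 = 0.3111
Terminal stock prices: S_uu = 255.2, S_ud = 170.1, S_dd = 113.4
Terminal payoffs (K − S): max(-80.15, 0) = 0, max(4.9, 0) = 4.9, max(61.6, 0) = 61.6
Node u (S = 189): continuation = 1/1.04·[0.3111·0.0000 + 0.6889·4.9000] = 3.2457; exercise value = 0.0000 ≤ continuation, so V_u = 3.2457
Node d (S = 126): continuation = 1/1.04·[0.3111·4.9000 + 0.6889·61.6000] = 42.2692; exercise value = 49.0000 > continuation, so V_d = 49.0000 (exercise)
Node 0 (S = 140): continuation = 1/1.04·[0.3111·3.2457 + 0.6889·49.0000] = 33.4282; exercise value = 35.0000 > continuation, so V_0 = 35.0000 (exercise)

$35.00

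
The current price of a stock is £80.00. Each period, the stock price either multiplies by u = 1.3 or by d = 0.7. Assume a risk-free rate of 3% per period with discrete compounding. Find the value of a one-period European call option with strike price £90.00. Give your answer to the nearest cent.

Risk-neutral probability p = (1 + 0.03 − 0.7)/(1.3 − 0.7) = 0.3300/0.6000 = 0.5500
Terminal stock prices: S_u = 104, S_d = 56
Terminal payoffs (S − K): max(14, 0) = 14, max(-34, 0) = 0
Node 0 (S = 80): V_0 = 1/1.03·[0.5500·14.0000 + 0.4500·0.0000] = 7.4757

£7.48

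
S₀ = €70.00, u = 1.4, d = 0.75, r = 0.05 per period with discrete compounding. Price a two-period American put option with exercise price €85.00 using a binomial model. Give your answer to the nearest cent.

€19.26

Risk-neutral probability p = (1 + 0.05 − 0.75)/(1.4 − 0.75) = 0.3000/0.6500 = 0.4615
Terminal stock prices: S_uu = 137.2, S_ud = 73.5, S_dd = 39.38
Terminal payoffs (K − S): max(-52.2, 0) = 0, max(11.5, 0) = 11.5, max(45.62, 0) = 45.62
Node u (S = 98): continuation = 1/1.05·[0.4615·0.0000 + 0.5385·11.5000] = 5.8974; exercise value = 0.0000 ≤ continuation, so V_u = 5.8974
Node d (S = 52.5): continuation = 1/1.05·[0.4615·11.5000 + 0.5385·45.6250] = 28.4524; exercise value = 32.5000 > continuation, so V_d = 32.5000 (exercise)
Node 0 (S = 70): continuation = 1/1.05·[0.4615·5.8974 + 0.5385·32.5000] = 19.2589; exercise value = 15.0000 ≤ continuation, so V_0 = 19.2589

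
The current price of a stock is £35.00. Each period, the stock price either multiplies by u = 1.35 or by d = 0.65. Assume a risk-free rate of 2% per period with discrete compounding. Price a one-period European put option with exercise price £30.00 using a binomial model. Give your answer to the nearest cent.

Risk-neutral probability p = (1 + 0.02 − 0.65)/(1.35 − 0.65) = 0.3700/0.7000 = 0.5286
Terminal stock prices: S_u = 47.25, S_d = 22.75
Terminal payoffs (K − S): max(-17.25, 0) = 0, max(7.25, 0) = 7.25
Node 0 (S = 35): V_0 = 1/1.02·[0.5286·0.0000 + 0.4714·7.2500] = 3.3508

£3.35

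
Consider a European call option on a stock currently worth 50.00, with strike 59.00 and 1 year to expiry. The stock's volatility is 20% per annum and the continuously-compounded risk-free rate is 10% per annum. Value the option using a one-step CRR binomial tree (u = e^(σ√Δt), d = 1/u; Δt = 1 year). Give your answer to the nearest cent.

1.33

CRR parameters: u = e^(σ√Δt) = e^(0.2·√1) = 1.2214, d = 1/u = 0.8187
Per-period rate: rΔt = 0.1·1 = 0.1, so R = e^0.1 = 1.1052
Risk-neutral probability p = (e^0.1 − 0.8187)/(1.2214 − 0.8187) = 0.2864/0.4027 = 0.7113
Terminal stock prices: S_u = 61.07, S_d = 40.94
Terminal payoffs (S − K): max(2.07, 0) = 2.07, max(-18.06, 0) = 0
Node 0 (S = 50): V_0 = e^(−0.1)·[0.7113·2.0701 + 0.2887·0.0000] = 1.3325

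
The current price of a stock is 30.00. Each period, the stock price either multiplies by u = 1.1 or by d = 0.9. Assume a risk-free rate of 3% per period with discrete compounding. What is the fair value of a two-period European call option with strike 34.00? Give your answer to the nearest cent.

0.92

Risk-neutral probability p = (1 + 0.03 − 0.9)/(1.1 − 0.9) = 0.1300/0.2000 = 0.6500
Terminal stock prices: S_uu = 36.3, S_ud = 29.7, S_dd = 24.3
Terminal payoffs (S − K): max(2.3, 0) = 2.3, max(-4.3, 0) = 0, max(-9.7, 0) = 0
Node u (S = 33): V_u = 1/1.03·[0.6500·2.3000 + 0.3500·0.0000] = 1.4515
Node d (S = 27): V_d = 1/1.03·[0.6500·0.0000 + 0.3500·0.0000] = 0.0000
Node 0 (S = 30): V_0 = 1/1.03·[0.6500·1.4515 + 0.3500·0.0000] = 0.9160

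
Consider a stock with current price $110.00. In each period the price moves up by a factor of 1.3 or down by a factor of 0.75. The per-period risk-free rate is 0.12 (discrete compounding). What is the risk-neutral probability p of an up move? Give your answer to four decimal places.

p = 0.6727

Risk-neutral probability p = (1 + 0.12 − 0.75)/(1.3 − 0.75) = 0.3700/0.5500 = 0.6727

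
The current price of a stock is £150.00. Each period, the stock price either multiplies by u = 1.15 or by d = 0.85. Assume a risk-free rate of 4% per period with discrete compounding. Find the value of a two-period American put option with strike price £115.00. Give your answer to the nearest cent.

£0.82

Risk-neutral probability p = (1 + 0.04 − 0.85)/(1.15 − 0.85) = 0.1900/0.3000 = 0.6333
Terminal stock prices: S_uu = 198.4, S_ud = 146.6, S_dd = 108.4
Terminal payoffs (K − S): max(-83.37, 0) = 0, max(-31.62, 0) = 0, max(6.625, 0) = 6.625
Node u (S = 172.5): continuation = 1/1.04·[0.6333·0.0000 + 0.3667·0.0000] = 0.0000; exercise value = 0.0000 ≤ continuation, so V_u = 0.0000
Node d (S = 127.5): continuation = 1/1.04·[0.6333·0.0000 + 0.3667·6.6250] = 2.3357; exercise value = 0.0000 ≤ continuation, so V_d = 2.3357
Node 0 (S = 150): continuation = 1/1.04·[0.6333·0.0000 + 0.3667·2.3357] = 0.8235; exercise value = 0.0000 ≤ continuation, so V_0 = 0.8235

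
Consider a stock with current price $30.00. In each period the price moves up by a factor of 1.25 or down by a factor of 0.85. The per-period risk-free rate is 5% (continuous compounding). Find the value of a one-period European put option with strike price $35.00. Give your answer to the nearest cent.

$4.49

Risk-neutral probability p = (e^0.05 − 0.85)/(1.25 − 0.85) = 0.2013/0.4000 = 0.5032
Terminal stock prices: S_u = 37.5, S_d = 25.5
Terminal payoffs (K − S): max(-2.5, 0) = 0, max(9.5, 0) = 9.5
Node 0 (S = 30): V_0 = e^(−0.05)·[0.5032·0.0000 + 0.4968·9.5000] = 4.4896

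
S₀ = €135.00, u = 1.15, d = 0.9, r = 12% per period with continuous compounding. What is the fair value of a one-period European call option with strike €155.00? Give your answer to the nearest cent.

Risk-neutral probability p = (e^0.12 − 0.9)/(1.15 − 0.9) = 0.2275/0.2500 = 0.9100
Terminal stock prices: S_u = 155.2, S_d = 121.5
Terminal payoffs (S − K): max(0.25, 0) = 0.25, max(-33.5, 0) = 0
Node 0 (S = 135): V_0 = e^(−0.12)·[0.9100·0.2500 + 0.0900·0.0000] = 0.2018

€0.20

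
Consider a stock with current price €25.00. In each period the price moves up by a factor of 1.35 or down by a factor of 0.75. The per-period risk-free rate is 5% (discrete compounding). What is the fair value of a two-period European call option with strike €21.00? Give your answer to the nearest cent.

Risk-neutral probability p = (1 + 0.05 − 0.75)/(1.35 − 0.75) = 0.3000/0.6000 = 0.5000
Terminal stock prices: S_uu = 45.56, S_ud = 25.31, S_dd = 14.06
Terminal payoffs (S − K): max(24.56, 0) = 24.56, max(4.312, 0) = 4.312, max(-6.938, 0) = 0
Node u (S = 33.75): V_u = 1/1.05·[0.5000·24.5625 + 0.5000·4.3125] = 13.7500
Node d (S = 18.75): V_d = 1/1.05·[0.5000·4.3125 + 0.5000·0.0000] = 2.0536
Node 0 (S = 25): V_0 = 1/1.05·[0.5000·13.7500 + 0.5000·2.0536] = 7.5255

€7.53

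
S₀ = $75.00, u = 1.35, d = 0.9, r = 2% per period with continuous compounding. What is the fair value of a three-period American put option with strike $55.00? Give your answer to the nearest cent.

Risk-neutral probability p = (e^0.02 − 0.9)/(1.35 − 0.9) = 0.1202/0.4500 = 0.2671
Terminal stock prices: S_uuu = 184.5, S_uud = 123, S_udd = 82.01, S_ddd = 54.68
Terminal payoffs (K − S): max(-129.5, 0) = 0, max(-68.02, 0) = 0, max(-27.01, 0) = 0, max(0.325, 0) = 0.325
Node uu (S = 136.7): continuation = e^(−0.02)·[0.2671·0.0000 + 0.7329·0.0000] = 0.0000; exercise value = 0.0000 ≤ continuation, so V_uu = 0.0000
Node ud (S = 91.12): continuation = e^(−0.02)·[0.2671·0.0000 + 0.7329·0.0000] = 0.0000; exercise value = 0.0000 ≤ continuation, so V_ud = 0.0000
Node dd (S = 60.75): continuation = e^(−0.02)·[0.2671·0.0000 + 0.7329·0.3250] = 0.2335; exercise value = 0.0000 ≤ continuation, so V_dd = 0.2335
Node u (S = 101.2): continuation = e^(−0.02)·[0.2671·0.0000 + 0.7329·0.0000] = 0.0000; exercise value = 0.0000 ≤ continuation, so V_u = 0.0000
Node d (S = 67.5): continuation = e^(−0.02)·[0.2671·0.0000 + 0.7329·0.2335] = 0.1677; exercise value = 0.0000 ≤ continuation, so V_d = 0.1677
Node 0 (S = 75): continuation = e^(−0.02)·[0.2671·0.0000 + 0.7329·0.1677] = 0.1205; exercise value = 0.0000 ≤ continuation, so V_0 = 0.1205

$0.12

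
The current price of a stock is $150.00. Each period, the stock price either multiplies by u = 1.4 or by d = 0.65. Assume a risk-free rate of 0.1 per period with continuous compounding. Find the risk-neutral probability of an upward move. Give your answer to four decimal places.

Risk-neutral probability p = (e^0.1 − 0.65)/(1.4 − 0.65) = 0.4552/0.7500 = 0.6069

p = 0.6069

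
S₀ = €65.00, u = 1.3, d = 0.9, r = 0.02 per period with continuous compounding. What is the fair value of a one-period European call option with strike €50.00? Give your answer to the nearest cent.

€15.99

Risk-neutral probability p = (e^0.02 − 0.9)/(1.3 − 0.9) = 0.1202/0.4000 = 0.3005
Terminal stock prices: S_u = 84.5, S_d = 58.5
Terminal payoffs (S − K): max(34.5, 0) = 34.5, max(8.5, 0) = 8.5
Node 0 (S = 65): V_0 = e^(−0.02)·[0.3005·34.5000 + 0.6995·8.5000] = 15.9901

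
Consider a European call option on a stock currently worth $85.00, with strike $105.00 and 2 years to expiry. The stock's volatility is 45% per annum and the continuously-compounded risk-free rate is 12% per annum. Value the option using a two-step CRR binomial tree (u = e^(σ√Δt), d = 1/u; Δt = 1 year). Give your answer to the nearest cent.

CRR parameters: u = e^(σ√Δt) = e^(0.45·√1) = 1.5683, d = 1/u = 0.6376
Per-period rate: rΔt = 0.12·1 = 0.12, so R = e^0.12 = 1.1275
Risk-neutral probability p = (e^0.12 − 0.6376)/(1.5683 − 0.6376) = 0.4899/0.9307 = 0.5264
Terminal stock prices: S_uu = 209.1, S_ud = 85, S_dd = 34.56
Terminal payoffs (S − K): max(104.1, 0) = 104.1, max(-20, 0) = 0, max(-70.44, 0) = 0
Node u (S = 133.3): V_u = e^(−0.12)·[0.5264·104.0663 + 0.4736·0.0000] = 48.5816
Node d (S = 54.2): V_d = e^(−0.12)·[0.5264·0.0000 + 0.4736·0.0000] = 0.0000
Node 0 (S = 85): V_0 = e^(−0.12)·[0.5264·48.5816 + 0.4736·0.0000] = 22.6795

$22.68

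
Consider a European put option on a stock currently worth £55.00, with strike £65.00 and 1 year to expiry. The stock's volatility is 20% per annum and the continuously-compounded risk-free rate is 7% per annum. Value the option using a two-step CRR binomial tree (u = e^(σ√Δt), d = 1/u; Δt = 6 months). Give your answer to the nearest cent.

£8.20

CRR parameters: u = e^(σ√Δt) = e^(0.2·√0.5) = 1.1519, d = 1/u = 0.8681
Per-period rate: rΔt = 0.07·0.5 = 0.035, so R = e^0.035 = 1.0356
Risk-neutral probability p = (e^0.035 − 0.8681)/(1.1519 − 0.8681) = 0.1675/0.2838 = 0.5902
Terminal stock prices: S_uu = 72.98, S_ud = 55, S_dd = 41.45
Terminal payoffs (K − S): max(-7.979, 0) = 0, max(10, 0) = 10, max(23.55, 0) = 23.55
Node u (S = 63.36): V_u = e^(−0.035)·[0.5902·0.0000 + 0.4098·10.0000] = 3.9569
Node d (S = 47.75): V_d = e^(−0.035)·[0.5902·10.0000 + 0.4098·23.5499] = 15.0176
Node 0 (S = 55): V_0 = e^(−0.035)·[0.5902·3.9569 + 0.4098·15.0176] = 8.1973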